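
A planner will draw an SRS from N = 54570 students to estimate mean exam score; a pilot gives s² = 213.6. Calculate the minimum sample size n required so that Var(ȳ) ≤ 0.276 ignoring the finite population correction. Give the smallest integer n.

Without fpc, n₀ = s²/D = 213.6/0.276 = 773.9130.
Rounding up, n = 774.

774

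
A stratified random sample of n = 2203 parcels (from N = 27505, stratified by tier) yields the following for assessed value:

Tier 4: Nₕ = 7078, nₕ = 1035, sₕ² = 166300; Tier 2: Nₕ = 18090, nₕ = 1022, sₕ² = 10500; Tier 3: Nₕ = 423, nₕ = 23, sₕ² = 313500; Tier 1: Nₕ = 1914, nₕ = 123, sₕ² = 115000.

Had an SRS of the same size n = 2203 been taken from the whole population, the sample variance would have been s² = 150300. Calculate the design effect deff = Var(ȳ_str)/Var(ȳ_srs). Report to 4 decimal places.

Var(ȳ_str) = Σ Wₕ²(1−fₕ)sₕ²/nₕ with Wₕ = Nₕ/27505:
  Tier 4: (7078/27505)²·(1−1035/7078)·166300/1035 = 9.084306
  Tier 2: (18090/27505)²·(1−1022/18090)·10500/1022 = 4.1931105
  Tier 3: (423/27505)²·(1−23/423)·313500/23 = 3.048504
  Tier 1: (1914/27505)²·(1−123/1914)·115000/123 = 4.2364975
  → Var(ȳ_str) = 20.562418.
Var(ȳ_srs) = (1 − 2203/27505)·150300/2203 = 62.760687.
deff = 20.562418 / 62.760687 = 0.3276.

0.3276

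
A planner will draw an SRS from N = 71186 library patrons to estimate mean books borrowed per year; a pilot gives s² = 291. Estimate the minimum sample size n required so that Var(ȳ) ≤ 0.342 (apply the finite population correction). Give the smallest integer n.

841

Without fpc, n₀ = s²/D = 291/0.342 = 850.8772.
With fpc, (1 − n/N)·s²/n ≤ D requires n ≥ n₀/(1 + n₀/N) = 850.8772/(1 + 850.8772/71186) = 840.8269.
Rounding up, n = 841.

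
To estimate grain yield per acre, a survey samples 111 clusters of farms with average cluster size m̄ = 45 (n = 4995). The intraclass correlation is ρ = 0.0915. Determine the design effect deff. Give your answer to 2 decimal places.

deff = 1 + (45 − 1)·0.0915 = 1 + 4.026 = 5.026.

5.03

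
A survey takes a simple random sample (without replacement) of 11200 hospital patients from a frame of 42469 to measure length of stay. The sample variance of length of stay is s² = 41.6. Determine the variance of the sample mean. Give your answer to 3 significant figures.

0.00273

Under SRS without replacement, Var(ȳ) = (1 − f)·s²/n with f = n/N = 11200/42469 = 0.26372177.
Var(ȳ) = (1 − 0.26372177)·41.6/11200 = 0.73627823·0.0037142857 = 0.0027347477.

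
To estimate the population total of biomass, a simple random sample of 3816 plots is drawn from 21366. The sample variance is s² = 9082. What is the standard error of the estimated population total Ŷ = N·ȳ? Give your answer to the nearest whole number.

Var(Ŷ) = N²·Var(ȳ) = N²·(1 − n/N)·s²/n.
f = 3816/21366 = 0.17860152; Var(ȳ) = 0.82139848·9082/3816 = 1.9549112.
Var(Ŷ) = 21366² · 1.9549112 = 8.9242861 × 10^8.
SE(Ŷ) = √(8.9242861 × 10^8) = 29874.

29874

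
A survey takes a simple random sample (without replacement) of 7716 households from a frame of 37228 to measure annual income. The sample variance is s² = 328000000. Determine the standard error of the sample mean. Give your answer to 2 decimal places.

183.57

Under SRS without replacement, Var(ȳ) = (1 − f)·s²/n with f = n/N = 7716/37228 = 0.20726335.
Var(ȳ) = (1 − 0.20726335)·328000000/7716 = 0.79273665·42509.072 = 33698.499.
SE(ȳ) = √(33698.499) = 183.57.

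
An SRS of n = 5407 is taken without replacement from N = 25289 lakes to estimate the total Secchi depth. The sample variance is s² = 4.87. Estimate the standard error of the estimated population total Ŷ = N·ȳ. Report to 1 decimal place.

Var(Ŷ) = N²·Var(ȳ) = N²·(1 − n/N)·s²/n.
f = 5407/25289 = 0.21380838; Var(ȳ) = 0.78619162·4.87/5407 = 7.0811045 × 10^-4.
Var(Ŷ) = 25289² · (7.0811045 × 10^-4) = 452860.37.
SE(Ŷ) = √(452860.37) = 672.9.

672.9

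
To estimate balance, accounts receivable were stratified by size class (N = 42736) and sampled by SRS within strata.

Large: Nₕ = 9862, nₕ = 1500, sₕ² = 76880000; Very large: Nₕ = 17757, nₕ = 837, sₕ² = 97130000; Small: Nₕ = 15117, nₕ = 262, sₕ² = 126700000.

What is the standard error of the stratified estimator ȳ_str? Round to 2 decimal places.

Var(ȳ_str) = Σₕ Wₕ²(1 − fₕ)sₕ²/nₕ with Wₕ = Nₕ/N, N = 42736.
Large: Wₕ = 0.23076563; term = 0.23076563²·(1 − 0.15209897)·76880000/1500 = 2314.2461.
Very large: Wₕ = 0.41550449; term = 0.41550449²·(1 − 0.04713634)·97130000/837 = 19090.185.
Small: Wₕ = 0.35372988; term = 0.35372988²·(1 − 0.01733148)·126700000/262 = 59460.13.
Sum = 80864.561.
SE = √(80864.561) = 284.37.

284.37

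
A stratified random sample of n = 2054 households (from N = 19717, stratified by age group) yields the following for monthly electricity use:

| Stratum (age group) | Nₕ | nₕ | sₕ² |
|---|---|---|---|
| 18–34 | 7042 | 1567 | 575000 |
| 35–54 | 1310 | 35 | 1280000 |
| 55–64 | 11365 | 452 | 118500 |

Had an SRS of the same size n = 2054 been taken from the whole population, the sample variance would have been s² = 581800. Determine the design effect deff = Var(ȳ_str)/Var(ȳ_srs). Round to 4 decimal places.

Var(ȳ_str) = Σ Wₕ²(1−fₕ)sₕ²/nₕ with Wₕ = Nₕ/19717:
  18–34: (7042/19717)²·(1−1567/7042)·575000/1567 = 36.391279
  35–54: (1310/19717)²·(1−35/1310)·1280000/35 = 157.12371
  55–64: (11365/19717)²·(1−452/11365)·118500/452 = 83.639579
  → Var(ȳ_str) = 277.15457.
Var(ȳ_srs) = (1 − 2054/19717)·581800/2054 = 253.74466.
deff = 277.15457 / 253.74466 = 1.0923.

1.0923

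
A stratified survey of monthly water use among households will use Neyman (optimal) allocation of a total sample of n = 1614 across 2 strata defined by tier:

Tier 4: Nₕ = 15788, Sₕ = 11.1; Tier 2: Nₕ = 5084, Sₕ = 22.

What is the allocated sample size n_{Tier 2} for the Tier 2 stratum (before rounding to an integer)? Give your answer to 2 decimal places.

628.79

Neyman allocation: nₕ = n·NₕSₕ / Σⱼ NⱼSⱼ.
Σ NⱼSⱼ = 15788·11.1 + 5084·22 = 287094.8.
n_{Tier 2} = 1614·5084·22 / 287094.8 = 628.79.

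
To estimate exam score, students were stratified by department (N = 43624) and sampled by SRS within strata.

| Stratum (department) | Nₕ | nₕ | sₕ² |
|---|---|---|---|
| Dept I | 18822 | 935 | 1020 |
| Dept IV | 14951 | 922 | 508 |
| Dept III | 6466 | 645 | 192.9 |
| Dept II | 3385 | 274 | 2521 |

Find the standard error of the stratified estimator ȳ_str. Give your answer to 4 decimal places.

0.5573

Var(ȳ_str) = Σₕ Wₕ²(1 − fₕ)sₕ²/nₕ with Wₕ = Nₕ/N, N = 43624.
Dept I: Wₕ = 0.43145975; term = 0.43145975²·(1 − 0.04967591)·1020/935 = 0.19299269.
Dept IV: Wₕ = 0.34272419; term = 0.34272419²·(1 − 0.06166812)·508/922 = 0.060726574.
Dept III: Wₕ = 0.14822116; term = 0.14822116²·(1 − 0.09975255)·192.9/645 = 0.0059150013.
Dept II: Wₕ = 0.07759490; term = 0.07759490²·(1 − 0.08094535)·2521/274 = 0.050913154.
Sum = 0.31054742.
SE = √(0.31054742) = 0.5573.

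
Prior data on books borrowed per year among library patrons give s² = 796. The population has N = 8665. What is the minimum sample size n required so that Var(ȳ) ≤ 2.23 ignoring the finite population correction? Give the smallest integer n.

357

Without fpc, n₀ = s²/D = 796/2.23 = 356.9507.
Rounding up, n = 357.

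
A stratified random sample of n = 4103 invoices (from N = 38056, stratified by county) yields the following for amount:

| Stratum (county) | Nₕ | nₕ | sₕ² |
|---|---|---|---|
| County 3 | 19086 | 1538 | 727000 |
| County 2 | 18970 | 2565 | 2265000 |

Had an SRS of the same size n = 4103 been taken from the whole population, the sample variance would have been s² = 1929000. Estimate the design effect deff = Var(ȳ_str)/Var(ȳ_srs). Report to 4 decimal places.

0.7130

Var(ȳ_str) = Σ Wₕ²(1−fₕ)sₕ²/nₕ with Wₕ = Nₕ/38056:
  County 3: (19086/38056)²·(1−1538/19086)·727000/1538 = 109.31364
  County 2: (18970/38056)²·(1−2565/18970)·2265000/2565 = 189.7484
  → Var(ȳ_str) = 299.06204.
Var(ȳ_srs) = (1 − 4103/38056)·1929000/4103 = 419.45534.
deff = 299.06204 / 419.45534 = 0.7130.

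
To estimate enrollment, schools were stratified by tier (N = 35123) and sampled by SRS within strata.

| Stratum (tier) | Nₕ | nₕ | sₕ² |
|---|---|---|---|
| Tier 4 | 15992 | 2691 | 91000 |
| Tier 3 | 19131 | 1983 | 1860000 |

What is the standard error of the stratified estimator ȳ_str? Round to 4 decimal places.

Var(ȳ_str) = Σₕ Wₕ²(1 − fₕ)sₕ²/nₕ with Wₕ = Nₕ/N, N = 35123.
Tier 4: Wₕ = 0.45531418; term = 0.45531418²·(1 − 0.16827164)·91000/2691 = 5.8308459.
Tier 3: Wₕ = 0.54468582; term = 0.54468582²·(1 − 0.10365376)·1860000/1983 = 249.43545.
Sum = 255.2663.
SE = √(255.2663) = 15.9771.

15.9771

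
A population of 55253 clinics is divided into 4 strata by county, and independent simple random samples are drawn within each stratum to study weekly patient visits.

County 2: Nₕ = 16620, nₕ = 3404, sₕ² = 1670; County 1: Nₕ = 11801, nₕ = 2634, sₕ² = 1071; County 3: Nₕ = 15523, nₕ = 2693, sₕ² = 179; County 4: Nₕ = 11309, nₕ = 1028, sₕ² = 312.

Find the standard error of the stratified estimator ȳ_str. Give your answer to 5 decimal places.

Var(ȳ_str) = Σₕ Wₕ²(1 − fₕ)sₕ²/nₕ with Wₕ = Nₕ/N, N = 55253.
County 2: Wₕ = 0.30079815; term = 0.30079815²·(1 − 0.20481348)·1670/3404 = 0.035297687.
County 1: Wₕ = 0.21358116; term = 0.21358116²·(1 − 0.22320142)·1071/2634 = 0.014408143.
County 3: Wₕ = 0.28094402; term = 0.28094402²·(1 − 0.17348451)·179/2693 = 0.0043361796.
County 4: Wₕ = 0.20467667; term = 0.20467667²·(1 − 0.09090105)·312/1028 = 0.011558709.
Sum = 0.065600719.
SE = √(0.065600719) = 0.25613.

0.25613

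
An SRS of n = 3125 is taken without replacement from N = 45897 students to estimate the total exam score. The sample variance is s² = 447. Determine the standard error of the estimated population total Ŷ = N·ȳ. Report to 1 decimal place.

16757.2

Var(Ŷ) = N²·Var(ȳ) = N²·(1 − n/N)·s²/n.
f = 3125/45897 = 0.06808724; Var(ȳ) = 0.93191276·447/3125 = 0.1333008.
Var(Ŷ) = 45897² · 0.1333008 = 2.8080275 × 10^8.
SE(Ŷ) = √(2.8080275 × 10^8) = 16757.2.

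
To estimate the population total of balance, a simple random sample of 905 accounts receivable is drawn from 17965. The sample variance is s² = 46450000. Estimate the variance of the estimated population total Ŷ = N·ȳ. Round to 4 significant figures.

Var(Ŷ) = N²·Var(ȳ) = N²·(1 − n/N)·s²/n.
f = 905/17965 = 0.05037573; Var(ȳ) = 0.94962427·46450000/905 = 48740.384.
Var(Ŷ) = 17965² · 48740.384 = 1.5730531 × 10^13.

1.573 × 10^13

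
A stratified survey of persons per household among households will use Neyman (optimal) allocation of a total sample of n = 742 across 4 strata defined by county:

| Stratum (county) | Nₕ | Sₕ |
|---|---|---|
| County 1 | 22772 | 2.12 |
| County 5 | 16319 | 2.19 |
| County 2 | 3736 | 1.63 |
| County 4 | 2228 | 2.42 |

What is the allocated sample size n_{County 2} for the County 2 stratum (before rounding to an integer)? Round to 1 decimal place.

47.3

Neyman allocation: nₕ = n·NₕSₕ / Σⱼ NⱼSⱼ.
Σ NⱼSⱼ = 22772·2.12 + 16319·2.19 + 3736·1.63 + 2228·2.42 = 95496.69.
n_{County 2} = 742·3736·1.63 / 95496.69 = 47.3.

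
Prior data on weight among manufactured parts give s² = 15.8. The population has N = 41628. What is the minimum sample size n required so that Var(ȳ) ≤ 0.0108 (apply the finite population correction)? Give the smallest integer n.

1414

Without fpc, n₀ = s²/D = 15.8/0.0108 = 1462.9630.
With fpc, (1 − n/N)·s²/n ≤ D requires n ≥ n₀/(1 + n₀/N) = 1462.9630/(1 + 1462.9630/41628) = 1413.2946.
Rounding up, n = 1414.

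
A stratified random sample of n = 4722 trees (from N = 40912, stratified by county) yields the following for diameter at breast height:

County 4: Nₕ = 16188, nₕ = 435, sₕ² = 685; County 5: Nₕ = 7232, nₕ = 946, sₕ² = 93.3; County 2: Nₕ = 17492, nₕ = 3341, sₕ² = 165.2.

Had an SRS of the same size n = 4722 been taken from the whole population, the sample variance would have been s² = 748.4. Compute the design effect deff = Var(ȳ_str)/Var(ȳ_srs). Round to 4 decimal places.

1.7825

Var(ȳ_str) = Σ Wₕ²(1−fₕ)sₕ²/nₕ with Wₕ = Nₕ/40912:
  County 4: (16188/40912)²·(1−435/16188)·685/435 = 0.23991443
  County 5: (7232/40912)²·(1−946/7232)·93.3/946 = 0.0026786864
  County 2: (17492/40912)²·(1−3341/17492)·165.2/3341 = 0.0073123799
  → Var(ȳ_str) = 0.2499055.
Var(ȳ_srs) = (1 − 4722/40912)·748.4/4722 = 0.14019924.
deff = 0.2499055 / 0.14019924 = 1.7825.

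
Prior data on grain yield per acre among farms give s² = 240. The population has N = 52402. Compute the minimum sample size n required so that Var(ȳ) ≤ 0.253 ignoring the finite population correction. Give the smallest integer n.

949

Without fpc, n₀ = s²/D = 240/0.253 = 948.6166.
Rounding up, n = 949.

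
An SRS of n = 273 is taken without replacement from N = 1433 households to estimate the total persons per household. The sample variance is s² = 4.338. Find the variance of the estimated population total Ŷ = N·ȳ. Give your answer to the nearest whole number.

26414

Var(Ŷ) = N²·Var(ȳ) = N²·(1 − n/N)·s²/n.
f = 273/1433 = 0.19050942; Var(ȳ) = 0.80949058·4.338/273 = 0.012862894.
Var(Ŷ) = 1433² · 0.012862894 = 26413.811.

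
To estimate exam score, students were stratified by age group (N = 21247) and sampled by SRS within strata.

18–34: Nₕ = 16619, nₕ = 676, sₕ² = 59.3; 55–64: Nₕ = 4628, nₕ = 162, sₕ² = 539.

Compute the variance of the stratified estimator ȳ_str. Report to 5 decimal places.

Var(ȳ_str) = Σₕ Wₕ²(1 − fₕ)sₕ²/nₕ with Wₕ = Nₕ/N, N = 21247.
18–34: Wₕ = 0.78218101; term = 0.78218101²·(1 − 0.04067633)·59.3/676 = 0.051485827.
55–64: Wₕ = 0.21781899; term = 0.21781899²·(1 − 0.03500432)·539/162 = 0.1523318.
Sum = 0.20381763.

0.20382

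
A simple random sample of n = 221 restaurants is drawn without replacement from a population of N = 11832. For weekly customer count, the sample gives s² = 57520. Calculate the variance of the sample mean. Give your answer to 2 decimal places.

Under SRS without replacement, Var(ȳ) = (1 − f)·s²/n with f = n/N = 221/11832 = 0.01867816.
Var(ȳ) = (1 − 0.01867816)·57520/221 = 0.98132184·260.27149 = 255.4101.

255.41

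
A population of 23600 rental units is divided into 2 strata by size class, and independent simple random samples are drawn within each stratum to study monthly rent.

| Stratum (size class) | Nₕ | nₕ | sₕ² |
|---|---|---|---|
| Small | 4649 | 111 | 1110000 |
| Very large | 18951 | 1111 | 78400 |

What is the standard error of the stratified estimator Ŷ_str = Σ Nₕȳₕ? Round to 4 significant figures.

484600

Var(Ŷ_str) = Σₕ Nₕ²(1 − fₕ)sₕ²/nₕ.
Small: 4649²·(1 − 111/4649)·1110000/111 = 2.1097162 × 10^11.
Very large: 18951²·(1 − 1111/18951)·78400/1111 = 2.3857723 × 10^10.
Sum = 2.3482934 × 10^11.
SE = √(2.3482934 × 10^11) = 484600.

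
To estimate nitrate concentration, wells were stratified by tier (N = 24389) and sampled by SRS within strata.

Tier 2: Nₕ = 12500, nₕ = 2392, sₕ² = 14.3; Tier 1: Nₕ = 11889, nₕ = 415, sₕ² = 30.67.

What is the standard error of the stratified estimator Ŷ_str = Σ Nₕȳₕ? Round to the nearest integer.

Var(Ŷ_str) = Σₕ Nₕ²(1 − fₕ)sₕ²/nₕ.
Tier 2: 12500²·(1 − 2392/12500)·14.3/2392 = 755353.26.
Tier 1: 11889²·(1 − 415/11889)·30.67/415 = 1.0081516 × 10^7.
Sum = 1.0836869 × 10^7.
SE = √(1.0836869 × 10^7) = 3292.

3292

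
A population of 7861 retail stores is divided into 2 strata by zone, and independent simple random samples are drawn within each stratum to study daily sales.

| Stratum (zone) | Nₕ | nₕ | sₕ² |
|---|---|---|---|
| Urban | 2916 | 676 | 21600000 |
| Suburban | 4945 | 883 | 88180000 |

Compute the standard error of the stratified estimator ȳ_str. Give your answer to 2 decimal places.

189.31

Var(ȳ_str) = Σₕ Wₕ²(1 − fₕ)sₕ²/nₕ with Wₕ = Nₕ/N, N = 7861.
Urban: Wₕ = 0.37094517; term = 0.37094517²·(1 − 0.23182442)·21600000/676 = 3377.435.
Suburban: Wₕ = 0.62905483; term = 0.62905483²·(1 − 0.17856421)·88180000/883 = 32460.859.
Sum = 35838.294.
SE = √(35838.294) = 189.31.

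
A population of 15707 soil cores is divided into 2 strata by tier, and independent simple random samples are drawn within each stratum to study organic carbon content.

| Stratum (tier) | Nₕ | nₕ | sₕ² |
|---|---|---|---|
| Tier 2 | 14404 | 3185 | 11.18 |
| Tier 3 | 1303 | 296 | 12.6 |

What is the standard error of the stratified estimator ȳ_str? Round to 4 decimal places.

Var(ȳ_str) = Σₕ Wₕ²(1 − fₕ)sₕ²/nₕ with Wₕ = Nₕ/N, N = 15707.
Tier 2: Wₕ = 0.91704336; term = 0.91704336²·(1 − 0.22111913)·11.18/3185 = 0.0022992338.
Tier 3: Wₕ = 0.08295664; term = 0.08295664²·(1 − 0.22716807)·12.6/296 = 2.2639469 × 10^-4.
Sum = 0.0025256285.
SE = √(0.0025256285) = 0.0503.

0.0503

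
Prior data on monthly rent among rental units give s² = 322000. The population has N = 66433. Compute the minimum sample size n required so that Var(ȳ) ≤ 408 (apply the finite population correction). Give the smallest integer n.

Without fpc, n₀ = s²/D = 322000/408 = 789.2157.
With fpc, (1 − n/N)·s²/n ≤ D requires n ≥ n₀/(1 + n₀/N) = 789.2157/(1 + 789.2157/66433) = 779.9500.
Rounding up, n = 780.

780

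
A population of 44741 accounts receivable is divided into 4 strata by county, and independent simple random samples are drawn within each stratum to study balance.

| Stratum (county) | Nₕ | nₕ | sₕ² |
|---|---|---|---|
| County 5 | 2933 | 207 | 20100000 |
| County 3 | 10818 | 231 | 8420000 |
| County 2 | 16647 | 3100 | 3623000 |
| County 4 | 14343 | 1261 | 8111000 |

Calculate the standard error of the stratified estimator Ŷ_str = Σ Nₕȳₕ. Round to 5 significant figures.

2.5341 × 10^6

Var(Ŷ_str) = Σₕ Nₕ²(1 − fₕ)sₕ²/nₕ.
County 5: 2933²·(1 − 207/2933)·20100000/207 = 7.7636085 × 10^11.
County 3: 10818²·(1 − 231/10818)·8420000/231 = 4.1746493 × 10^12.
County 2: 16647²·(1 − 3100/16647)·3623000/3100 = 2.6356379 × 10^11.
County 4: 14343²·(1 − 1261/14343)·8111000/1261 = 1.206906 × 10^12.
Sum = 6.4214799 × 10^12.
SE = √(6.4214799 × 10^12) = 2.5341 × 10^6.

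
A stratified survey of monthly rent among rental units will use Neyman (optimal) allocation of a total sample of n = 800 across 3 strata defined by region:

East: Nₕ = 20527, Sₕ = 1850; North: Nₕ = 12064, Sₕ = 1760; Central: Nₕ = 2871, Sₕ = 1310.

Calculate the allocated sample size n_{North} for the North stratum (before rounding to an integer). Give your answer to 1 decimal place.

Neyman allocation: nₕ = n·NₕSₕ / Σⱼ NⱼSⱼ.
Σ NⱼSⱼ = 20527·1850 + 12064·1760 + 2871·1310 = 6.29686 × 10^7.
n_{North} = 800·12064·1760 / (6.29686 × 10^7) = 269.8.

269.8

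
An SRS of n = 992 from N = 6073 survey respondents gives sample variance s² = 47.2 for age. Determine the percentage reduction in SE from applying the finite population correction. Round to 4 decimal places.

8.5312

f = n/N = 992/6073 = 0.16334596.
SE_no-fpc = √(s²/n) = 0.21812988; SE_fpc = √((1−f)s²/n) = 0.19952077.
Ratio = √(1−f) = 0.91468795. Reduction = 100·(1 − 0.91468795) = 8.5312%.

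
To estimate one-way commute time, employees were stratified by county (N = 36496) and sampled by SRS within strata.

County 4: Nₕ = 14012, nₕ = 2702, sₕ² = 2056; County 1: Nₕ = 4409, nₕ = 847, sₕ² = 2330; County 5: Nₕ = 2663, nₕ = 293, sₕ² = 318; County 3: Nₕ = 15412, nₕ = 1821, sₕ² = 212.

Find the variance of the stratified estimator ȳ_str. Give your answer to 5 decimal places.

0.14642

Var(ȳ_str) = Σₕ Wₕ²(1 − fₕ)sₕ²/nₕ with Wₕ = Nₕ/N, N = 36496.
County 4: Wₕ = 0.38393249; term = 0.38393249²·(1 − 0.19283471)·2056/2702 = 0.090533636.
County 1: Wₕ = 0.12080776; term = 0.12080776²·(1 − 0.19210705)·2330/847 = 0.032435156.
County 5: Wₕ = 0.07296690; term = 0.07296690²·(1 − 0.11002629)·318/293 = 0.0051426679.
County 3: Wₕ = 0.42229285; term = 0.42229285²·(1 − 0.11815468)·212/1821 = 0.018308206.
Sum = 0.14641967.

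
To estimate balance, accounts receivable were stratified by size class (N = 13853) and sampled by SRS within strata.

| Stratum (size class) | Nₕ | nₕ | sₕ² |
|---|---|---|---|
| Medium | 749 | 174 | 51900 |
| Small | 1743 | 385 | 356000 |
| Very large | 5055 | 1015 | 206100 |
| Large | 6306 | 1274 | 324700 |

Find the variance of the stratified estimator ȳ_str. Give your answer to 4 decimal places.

75.8255

Var(ȳ_str) = Σₕ Wₕ²(1 − fₕ)sₕ²/nₕ with Wₕ = Nₕ/N, N = 13853.
Medium: Wₕ = 0.05406771; term = 0.05406771²·(1 − 0.23230975)·51900/174 = 0.66939136.
Small: Wₕ = 0.12582112; term = 0.12582112²·(1 − 0.22088353)·356000/385 = 11.405091.
Very large: Wₕ = 0.36490291; term = 0.36490291²·(1 − 0.20079130)·206100/1015 = 21.608609.
Large: Wₕ = 0.45520826; term = 0.45520826²·(1 − 0.20202981)·324700/1274 = 42.142451.
Sum = 75.825542.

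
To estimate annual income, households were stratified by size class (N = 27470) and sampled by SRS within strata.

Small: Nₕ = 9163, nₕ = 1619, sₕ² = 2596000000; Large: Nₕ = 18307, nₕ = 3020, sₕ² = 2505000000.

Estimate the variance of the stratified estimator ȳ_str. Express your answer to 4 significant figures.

454500

Var(ȳ_str) = Σₕ Wₕ²(1 − fₕ)sₕ²/nₕ with Wₕ = Nₕ/N, N = 27470.
Small: Wₕ = 0.33356389; term = 0.33356389²·(1 − 0.17668886)·2596000000/1619 = 146885.82.
Large: Wₕ = 0.66643611; term = 0.66643611²·(1 − 0.16496422)·2505000000/3020 = 307625.91.
Sum = 454511.73.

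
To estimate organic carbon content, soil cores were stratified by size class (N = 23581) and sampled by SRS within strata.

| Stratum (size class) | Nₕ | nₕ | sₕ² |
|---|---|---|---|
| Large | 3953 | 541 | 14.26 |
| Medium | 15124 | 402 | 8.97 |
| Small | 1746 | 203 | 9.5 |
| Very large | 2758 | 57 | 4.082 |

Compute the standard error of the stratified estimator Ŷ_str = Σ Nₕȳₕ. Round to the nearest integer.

2446

Var(Ŷ_str) = Σₕ Nₕ²(1 − fₕ)sₕ²/nₕ.
Large: 3953²·(1 − 541/3953)·14.26/541 = 355515.14.
Medium: 15124²·(1 − 402/15124)·8.97/402 = 4.9682092 × 10^6.
Small: 1746²·(1 − 203/1746)·9.5/203 = 126077.54.
Very large: 2758²·(1 − 57/2758)·4.082/57 = 533478.59.
Sum = 5.9832805 × 10^6.
SE = √(5.9832805 × 10^6) = 2446.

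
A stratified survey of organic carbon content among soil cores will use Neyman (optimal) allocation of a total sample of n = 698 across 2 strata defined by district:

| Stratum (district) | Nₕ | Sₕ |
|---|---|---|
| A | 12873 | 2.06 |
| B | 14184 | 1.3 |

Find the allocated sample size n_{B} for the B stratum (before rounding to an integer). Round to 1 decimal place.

Neyman allocation: nₕ = n·NₕSₕ / Σⱼ NⱼSⱼ.
Σ NⱼSⱼ = 12873·2.06 + 14184·1.3 = 44957.58.
n_{B} = 698·14184·1.3 / 44957.58 = 286.3.

286.3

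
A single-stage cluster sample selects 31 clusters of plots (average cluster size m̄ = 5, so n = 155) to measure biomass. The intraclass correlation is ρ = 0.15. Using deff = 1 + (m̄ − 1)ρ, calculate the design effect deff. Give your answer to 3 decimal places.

1.600

deff = 1 + (5 − 1)·0.15 = 1 + 0.6 = 1.6.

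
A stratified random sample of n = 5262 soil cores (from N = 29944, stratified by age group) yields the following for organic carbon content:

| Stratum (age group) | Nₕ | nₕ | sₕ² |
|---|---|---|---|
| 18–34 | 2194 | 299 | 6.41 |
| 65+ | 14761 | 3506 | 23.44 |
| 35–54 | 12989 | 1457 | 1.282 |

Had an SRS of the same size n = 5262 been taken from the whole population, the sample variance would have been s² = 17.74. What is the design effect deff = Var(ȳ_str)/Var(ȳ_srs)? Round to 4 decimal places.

0.5344

Var(ȳ_str) = Σ Wₕ²(1−fₕ)sₕ²/nₕ with Wₕ = Nₕ/29944:
  18–34: (2194/29944)²·(1−299/2194)·6.41/299 = 9.9406103 × 10^-5
  65+: (14761/29944)²·(1−3506/14761)·23.44/3506 = 0.0012387605
  35–54: (12989/29944)²·(1−1457/12989)·1.282/1457 = 1.4699048 × 10^-4
  → Var(ȳ_str) = 0.0014851571.
Var(ȳ_srs) = (1 − 5262/29944)·17.74/5262 = 0.0027789025.
deff = 0.0014851571 / 0.0027789025 = 0.5344.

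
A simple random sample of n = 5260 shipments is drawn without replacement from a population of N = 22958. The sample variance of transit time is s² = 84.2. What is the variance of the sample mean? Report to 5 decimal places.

Under SRS without replacement, Var(ȳ) = (1 − f)·s²/n with f = n/N = 5260/22958 = 0.22911403.
Var(ȳ) = (1 − 0.22911403)·84.2/5260 = 0.77088597·0.016007605 = 0.012340038.

0.01234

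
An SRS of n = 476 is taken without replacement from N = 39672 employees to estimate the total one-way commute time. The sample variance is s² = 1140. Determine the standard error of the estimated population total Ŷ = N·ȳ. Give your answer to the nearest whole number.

Var(Ŷ) = N²·Var(ȳ) = N²·(1 − n/N)·s²/n.
f = 476/39672 = 0.01199839; Var(ȳ) = 0.98800161·1140/476 = 2.3662224.
Var(Ŷ) = 39672² · 2.3662224 = 3.7241207 × 10^9.
SE(Ŷ) = √(3.7241207 × 10^9) = 61026.

61026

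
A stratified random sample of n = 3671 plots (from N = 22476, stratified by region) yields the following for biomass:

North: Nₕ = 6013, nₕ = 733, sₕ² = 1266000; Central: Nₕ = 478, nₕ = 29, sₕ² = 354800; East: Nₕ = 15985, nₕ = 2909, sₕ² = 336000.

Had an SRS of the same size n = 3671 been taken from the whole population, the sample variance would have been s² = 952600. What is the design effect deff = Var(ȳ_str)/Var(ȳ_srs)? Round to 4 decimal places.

0.7440

Var(ȳ_str) = Σ Wₕ²(1−fₕ)sₕ²/nₕ with Wₕ = Nₕ/22476:
  North: (6013/22476)²·(1−733/6013)·1266000/733 = 108.54675
  Central: (478/22476)²·(1−29/478)·354800/29 = 5.1978268
  East: (15985/22476)²·(1−2909/15985)·336000/2909 = 47.790884
  → Var(ȳ_str) = 161.53546.
Var(ȳ_srs) = (1 − 3671/22476)·952600/3671 = 217.11034.
deff = 161.53546 / 217.11034 = 0.7440.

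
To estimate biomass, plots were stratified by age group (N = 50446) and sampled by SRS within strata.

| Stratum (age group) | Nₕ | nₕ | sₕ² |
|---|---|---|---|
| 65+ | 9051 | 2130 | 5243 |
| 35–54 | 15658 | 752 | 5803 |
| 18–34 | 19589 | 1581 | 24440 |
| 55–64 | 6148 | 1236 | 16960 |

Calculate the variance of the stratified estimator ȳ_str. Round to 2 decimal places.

3.07

Var(ȳ_str) = Σₕ Wₕ²(1 − fₕ)sₕ²/nₕ with Wₕ = Nₕ/N, N = 50446.
65+: Wₕ = 0.17941958; term = 0.17941958²·(1 − 0.23533311)·5243/2130 = 0.060591569.
35–54: Wₕ = 0.31039131; term = 0.31039131²·(1 − 0.04802657)·5803/752 = 0.70774802.
18–34: Wₕ = 0.38831622; term = 0.38831622²·(1 − 0.08070856)·24440/1581 = 2.1428591.
55–64: Wₕ = 0.12187289; term = 0.12187289²·(1 − 0.20104099)·16960/1236 = 0.16283439.
Sum = 3.0740331.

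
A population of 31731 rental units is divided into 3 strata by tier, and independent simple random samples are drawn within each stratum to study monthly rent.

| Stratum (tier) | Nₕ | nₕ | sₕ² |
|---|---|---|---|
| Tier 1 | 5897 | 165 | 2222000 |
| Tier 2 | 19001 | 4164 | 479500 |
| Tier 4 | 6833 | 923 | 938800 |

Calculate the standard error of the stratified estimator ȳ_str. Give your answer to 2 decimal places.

22.92

Var(ȳ_str) = Σₕ Wₕ²(1 − fₕ)sₕ²/nₕ with Wₕ = Nₕ/N, N = 31731.
Tier 1: Wₕ = 0.18584350; term = 0.18584350²·(1 − 0.02798033)·2222000/165 = 452.09521.
Tier 2: Wₕ = 0.59881504; term = 0.59881504²·(1 − 0.21914636)·479500/4164 = 32.242813.
Tier 4: Wₕ = 0.21534146; term = 0.21534146²·(1 − 0.13507976)·938800/923 = 40.794608.
Sum = 525.13263.
SE = √(525.13263) = 22.92.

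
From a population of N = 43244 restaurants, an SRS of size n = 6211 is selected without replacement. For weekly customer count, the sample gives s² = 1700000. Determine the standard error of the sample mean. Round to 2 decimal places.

15.31

Under SRS without replacement, Var(ȳ) = (1 − f)·s²/n with f = n/N = 6211/43244 = 0.14362686.
Var(ȳ) = (1 − 0.14362686)·1700000/6211 = 0.85637314·273.70794 = 234.39613.
SE(ȳ) = √(234.39613) = 15.31.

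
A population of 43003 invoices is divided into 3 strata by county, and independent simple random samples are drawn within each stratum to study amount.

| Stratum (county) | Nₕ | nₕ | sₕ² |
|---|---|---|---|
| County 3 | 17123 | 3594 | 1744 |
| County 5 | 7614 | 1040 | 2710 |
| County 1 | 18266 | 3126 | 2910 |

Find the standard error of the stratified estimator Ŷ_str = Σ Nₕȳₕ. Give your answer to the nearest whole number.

Var(Ŷ_str) = Σₕ Nₕ²(1 − fₕ)sₕ²/nₕ.
County 3: 17123²·(1 − 3594/17123)·1744/3594 = 1.1241233 × 10^8.
County 5: 7614²·(1 − 1040/7614)·2710/1040 = 1.3043031 × 10^8.
County 1: 18266²·(1 − 3126/18266)·2910/3126 = 2.5743841 × 10^8.
Sum = 5.0028105 × 10^8.
SE = √(5.0028105 × 10^8) = 22367.

22367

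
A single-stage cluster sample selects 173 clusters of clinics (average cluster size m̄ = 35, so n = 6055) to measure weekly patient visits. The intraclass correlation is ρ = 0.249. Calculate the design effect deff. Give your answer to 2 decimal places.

9.47

deff = 1 + (35 − 1)·0.249 = 1 + 8.466 = 9.466.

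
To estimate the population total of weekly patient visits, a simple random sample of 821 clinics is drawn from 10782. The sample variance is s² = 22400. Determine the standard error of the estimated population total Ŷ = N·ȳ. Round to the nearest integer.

Var(Ŷ) = N²·Var(ȳ) = N²·(1 − n/N)·s²/n.
f = 821/10782 = 0.07614543; Var(ȳ) = 0.92385457·22400/821 = 25.206264.
Var(Ŷ) = 10782² · 25.206264 = 2.9302666 × 10^9.
SE(Ŷ) = √(2.9302666 × 10^9) = 54132.

54132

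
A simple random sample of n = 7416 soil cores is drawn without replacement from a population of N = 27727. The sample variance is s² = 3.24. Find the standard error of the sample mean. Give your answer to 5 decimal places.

0.01789

Under SRS without replacement, Var(ȳ) = (1 − f)·s²/n with f = n/N = 7416/27727 = 0.26746493.
Var(ȳ) = (1 − 0.26746493)·3.24/7416 = 0.73253507·4.368932 × 10^-4 = 3.200396 × 10^-4.
SE(ȳ) = √(3.200396 × 10^-4) = 0.01789.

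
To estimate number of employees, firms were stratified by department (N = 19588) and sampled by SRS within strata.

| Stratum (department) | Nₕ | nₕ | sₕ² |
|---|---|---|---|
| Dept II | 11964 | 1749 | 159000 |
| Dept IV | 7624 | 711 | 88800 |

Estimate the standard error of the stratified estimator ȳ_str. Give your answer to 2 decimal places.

Var(ȳ_str) = Σₕ Wₕ²(1 − fₕ)sₕ²/nₕ with Wₕ = Nₕ/N, N = 19588.
Dept II: Wₕ = 0.61078211; term = 0.61078211²·(1 − 0.14618857)·159000/1749 = 28.956222.
Dept IV: Wₕ = 0.38921789; term = 0.38921789²·(1 − 0.09325813)·88800/711 = 17.155865.
Sum = 46.112087.
SE = √(46.112087) = 6.79.

6.79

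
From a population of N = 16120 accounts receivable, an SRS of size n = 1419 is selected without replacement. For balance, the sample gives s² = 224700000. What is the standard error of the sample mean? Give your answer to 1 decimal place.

Under SRS without replacement, Var(ȳ) = (1 − f)·s²/n with f = n/N = 1419/16120 = 0.08802730.
Var(ȳ) = (1 − 0.08802730)·224700000/1419 = 0.91197270·158350.95 = 144411.75.
SE(ȳ) = √(144411.75) = 380.0.

380.0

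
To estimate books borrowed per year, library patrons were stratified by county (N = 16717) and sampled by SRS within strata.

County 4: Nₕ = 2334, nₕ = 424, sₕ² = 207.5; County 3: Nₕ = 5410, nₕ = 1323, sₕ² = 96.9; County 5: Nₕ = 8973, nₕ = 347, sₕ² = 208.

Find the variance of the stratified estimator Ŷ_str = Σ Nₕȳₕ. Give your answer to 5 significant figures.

Var(Ŷ_str) = Σₕ Nₕ²(1 − fₕ)sₕ²/nₕ.
County 4: 2334²·(1 − 424/2334)·207.5/424 = 2.181657 × 10^6.
County 3: 5410²·(1 − 1323/5410)·96.9/1323 = 1.6194436 × 10^6.
County 5: 8973²·(1 − 347/8973)·208/347 = 4.6396047 × 10^7.
Sum = 5.0197148 × 10^7.

5.0197 × 10^7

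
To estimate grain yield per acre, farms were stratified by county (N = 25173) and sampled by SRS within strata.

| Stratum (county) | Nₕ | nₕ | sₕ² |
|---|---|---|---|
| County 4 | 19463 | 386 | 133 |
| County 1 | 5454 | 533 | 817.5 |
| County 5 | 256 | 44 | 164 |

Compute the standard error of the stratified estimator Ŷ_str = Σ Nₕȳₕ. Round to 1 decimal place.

13011.6

Var(Ŷ_str) = Σₕ Nₕ²(1 − fₕ)sₕ²/nₕ.
County 4: 19463²·(1 − 386/19463)·133/386 = 1.2793348 × 10^8.
County 1: 5454²·(1 − 533/5454)·817.5/533 = 4.1165088 × 10^7.
County 5: 256²·(1 − 44/256)·164/44 = 202286.55.
Sum = 1.6930085 × 10^8.
SE = √(1.6930085 × 10^8) = 13011.6.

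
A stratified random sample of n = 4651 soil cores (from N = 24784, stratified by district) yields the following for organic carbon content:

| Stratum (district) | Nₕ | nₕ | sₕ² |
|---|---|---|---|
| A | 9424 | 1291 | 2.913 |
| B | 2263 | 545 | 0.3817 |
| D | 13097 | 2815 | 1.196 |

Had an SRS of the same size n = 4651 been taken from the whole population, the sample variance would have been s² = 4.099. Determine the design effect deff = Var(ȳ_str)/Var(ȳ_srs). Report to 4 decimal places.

0.5296

Var(ȳ_str) = Σ Wₕ²(1−fₕ)sₕ²/nₕ with Wₕ = Nₕ/24784:
  A: (9424/24784)²·(1−1291/9424)·2.913/1291 = 2.8155127 × 10^-4
  B: (2263/24784)²·(1−545/2263)·0.3817/545 = 4.4329269 × 10^-6
  D: (13097/24784)²·(1−2815/13097)·1.196/2815 = 9.314497 × 10^-5
  → Var(ȳ_str) = 3.7912917 × 10^-4.
Var(ȳ_srs) = (1 − 4651/24784)·4.099/4651 = 7.1592689 × 10^-4.
deff = (3.7912917 × 10^-4) / (7.1592689 × 10^-4) = 0.5296.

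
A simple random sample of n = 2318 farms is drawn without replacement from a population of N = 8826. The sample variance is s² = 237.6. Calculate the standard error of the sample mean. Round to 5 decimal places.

Under SRS without replacement, Var(ȳ) = (1 − f)·s²/n with f = n/N = 2318/8826 = 0.26263313.
Var(ȳ) = (1 − 0.26263313)·237.6/2318 = 0.73736687·0.10250216 = 0.075581695.
SE(ȳ) = √(0.075581695) = 0.27492.

0.27492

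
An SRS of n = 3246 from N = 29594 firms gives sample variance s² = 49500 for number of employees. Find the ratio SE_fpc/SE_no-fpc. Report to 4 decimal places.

0.9436

f = n/N = 3246/29594 = 0.10968440.
SE_no-fpc = √(s²/n) = 3.9050657; SE_fpc = √((1−f)s²/n) = 3.6846847.
Ratio = √(1−f) = 0.94356537.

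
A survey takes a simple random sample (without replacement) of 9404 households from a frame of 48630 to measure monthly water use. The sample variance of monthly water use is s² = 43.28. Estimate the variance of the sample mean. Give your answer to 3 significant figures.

Under SRS without replacement, Var(ȳ) = (1 − f)·s²/n with f = n/N = 9404/48630 = 0.19337857.
Var(ȳ) = (1 − 0.19337857)·43.28/9404 = 0.80662143·0.0046022969 = 0.0037123113.

0.00371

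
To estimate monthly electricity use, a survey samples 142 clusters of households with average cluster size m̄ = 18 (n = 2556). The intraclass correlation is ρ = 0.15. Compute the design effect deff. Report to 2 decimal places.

deff = 1 + (18 − 1)·0.15 = 1 + 2.55 = 3.55.

3.55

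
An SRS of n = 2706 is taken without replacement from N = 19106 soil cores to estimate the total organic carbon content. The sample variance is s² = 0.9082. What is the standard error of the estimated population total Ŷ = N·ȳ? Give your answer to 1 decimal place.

Var(Ŷ) = N²·Var(ȳ) = N²·(1 − n/N)·s²/n.
f = 2706/19106 = 0.14163090; Var(ȳ) = 0.85836910·0.9082/2706 = 2.8808973 × 10^-4.
Var(Ŷ) = 19106² · (2.8808973 × 10^-4) = 105164.05.
SE(Ŷ) = √(105164.05) = 324.3.

324.3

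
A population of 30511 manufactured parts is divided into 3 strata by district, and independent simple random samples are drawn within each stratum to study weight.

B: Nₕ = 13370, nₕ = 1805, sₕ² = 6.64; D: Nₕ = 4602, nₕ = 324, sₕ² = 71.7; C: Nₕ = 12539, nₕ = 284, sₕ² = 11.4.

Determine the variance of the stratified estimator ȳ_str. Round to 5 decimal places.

0.01192

Var(ȳ_str) = Σₕ Wₕ²(1 − fₕ)sₕ²/nₕ with Wₕ = Nₕ/N, N = 30511.
B: Wₕ = 0.43820262; term = 0.43820262²·(1 − 0.13500374)·6.64/1805 = 6.1101945 × 10^-4.
D: Wₕ = 0.15083085; term = 0.15083085²·(1 − 0.07040417)·71.7/324 = 0.0046800302.
C: Wₕ = 0.41096654; term = 0.41096654²·(1 − 0.02264933)·11.4/284 = 0.0066259758.
Sum = 0.011917025.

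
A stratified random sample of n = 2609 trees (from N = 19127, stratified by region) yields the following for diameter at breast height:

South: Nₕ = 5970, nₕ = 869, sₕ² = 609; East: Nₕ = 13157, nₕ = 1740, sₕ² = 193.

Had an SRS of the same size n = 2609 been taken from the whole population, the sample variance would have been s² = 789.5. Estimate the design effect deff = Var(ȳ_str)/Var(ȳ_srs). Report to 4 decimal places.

Var(ȳ_str) = Σ Wₕ²(1−fₕ)sₕ²/nₕ with Wₕ = Nₕ/19127:
  South: (5970/19127)²·(1−869/5970)·609/869 = 0.058335571
  East: (13157/19127)²·(1−1740/13157)·193/1740 = 0.045543166
  → Var(ȳ_str) = 0.10387874.
Var(ȳ_srs) = (1 − 2609/19127)·789.5/2609 = 0.26132963.
deff = 0.10387874 / 0.26132963 = 0.3975.

0.3975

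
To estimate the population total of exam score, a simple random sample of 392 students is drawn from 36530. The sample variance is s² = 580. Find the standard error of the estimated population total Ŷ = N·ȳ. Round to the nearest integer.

Var(Ŷ) = N²·Var(ȳ) = N²·(1 − n/N)·s²/n.
f = 392/36530 = 0.01073091; Var(ȳ) = 0.98926909·580/392 = 1.4637145.
Var(Ŷ) = 36530² · 1.4637145 = 1.9532405 × 10^9.
SE(Ŷ) = √(1.9532405 × 10^9) = 44195.

44195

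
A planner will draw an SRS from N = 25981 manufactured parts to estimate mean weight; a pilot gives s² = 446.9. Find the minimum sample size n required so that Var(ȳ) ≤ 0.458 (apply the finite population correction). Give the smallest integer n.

Without fpc, n₀ = s²/D = 446.9/0.458 = 975.7642.
With fpc, (1 − n/N)·s²/n ≤ D requires n ≥ n₀/(1 + n₀/N) = 975.7642/(1 + 975.7642/25981) = 940.4441.
Rounding up, n = 941.

941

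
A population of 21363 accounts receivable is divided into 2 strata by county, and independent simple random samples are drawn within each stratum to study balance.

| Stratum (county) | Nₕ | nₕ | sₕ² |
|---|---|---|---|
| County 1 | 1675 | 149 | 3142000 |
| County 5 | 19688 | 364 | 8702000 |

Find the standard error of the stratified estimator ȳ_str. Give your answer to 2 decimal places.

Var(ȳ_str) = Σₕ Wₕ²(1 − fₕ)sₕ²/nₕ with Wₕ = Nₕ/N, N = 21363.
County 1: Wₕ = 0.07840659; term = 0.07840659²·(1 − 0.08895522)·3142000/149 = 118.10405.
County 5: Wₕ = 0.92159341; term = 0.92159341²·(1 − 0.01848842)·8702000/364 = 19929.291.
Sum = 20047.395.
SE = √(20047.395) = 141.59.

141.59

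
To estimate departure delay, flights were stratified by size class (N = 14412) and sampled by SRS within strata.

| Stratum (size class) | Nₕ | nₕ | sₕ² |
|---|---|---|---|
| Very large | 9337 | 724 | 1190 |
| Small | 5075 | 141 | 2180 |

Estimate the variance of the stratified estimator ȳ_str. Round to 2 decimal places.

2.50

Var(ȳ_str) = Σₕ Wₕ²(1 − fₕ)sₕ²/nₕ with Wₕ = Nₕ/N, N = 14412.
Very large: Wₕ = 0.64786289; term = 0.64786289²·(1 − 0.07754097)·1190/724 = 0.63638758.
Small: Wₕ = 0.35213711; term = 0.35213711²·(1 − 0.02778325)·2180/141 = 1.8639063.
Sum = 2.5002939.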